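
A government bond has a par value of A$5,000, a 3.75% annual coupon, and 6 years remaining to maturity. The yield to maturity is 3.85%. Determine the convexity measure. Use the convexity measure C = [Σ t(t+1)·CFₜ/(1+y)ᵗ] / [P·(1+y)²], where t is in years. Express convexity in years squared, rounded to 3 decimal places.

With y = 0.0385:
  t   CF        PV=CF/(1+0.0385)^t    t·PV        t(t+1)·PV
  1       187.50       180.5489       180.5489         361.0977
  2       187.50       173.8554       347.7109       1,043.1326
  3       187.50       167.4101       502.2304       2,008.9217
  4       187.50       161.2038       644.8152       3,224.0760
  5       187.50       155.2275       776.1377       4,656.8261
  6     5,187.50     4,135.4151    24,812.4903     173,687.4323
  Σ                  4,973.6608    27,263.9334     184,981.4865
P = 4,973.6608.
Convexity = Σ t(t+1)·PV / [P·(1+y)²] = 184,981.4865 / (4,973.6608 × 1.078482) = 34.48570.

34.486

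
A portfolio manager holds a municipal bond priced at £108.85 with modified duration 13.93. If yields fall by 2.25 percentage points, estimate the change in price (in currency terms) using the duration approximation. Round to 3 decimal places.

Duration approximation: ΔP/P ≈ -D_mod · Δy = -13.93 × (-0.0225) = +0.313425.
ΔP ≈ 108.85 × (+0.313425) = +34.11631125.

+£34.116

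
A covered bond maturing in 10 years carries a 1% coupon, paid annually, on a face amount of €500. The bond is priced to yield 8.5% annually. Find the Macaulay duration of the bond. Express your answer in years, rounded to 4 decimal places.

9.3327 years

Periodic yield y = 0.085. Discount each cash flow and weight by its year:
  t   CF        PV=CF/(1+0.085)^t    t·PV
  1         5.00         4.6083         4.6083
  2         5.00         4.2473         8.4946
  3         5.00         3.9145        11.7436
  4         5.00         3.6079        14.4315
  5         5.00         3.3252        16.6261
  6         5.00         3.0647        18.3884
  7         5.00         2.8246        19.7724
  8         5.00         2.6033        20.8268
  9         5.00         2.3994        21.5946
  10      505.00       223.3541     2,233.5413
  Σ                    253.9494     2,370.0276
Price P = Σ PV = 253.9494.
Macaulay duration = Σ(t·PV) / P = 2,370.0276 / 253.9494 = 9.33267 years.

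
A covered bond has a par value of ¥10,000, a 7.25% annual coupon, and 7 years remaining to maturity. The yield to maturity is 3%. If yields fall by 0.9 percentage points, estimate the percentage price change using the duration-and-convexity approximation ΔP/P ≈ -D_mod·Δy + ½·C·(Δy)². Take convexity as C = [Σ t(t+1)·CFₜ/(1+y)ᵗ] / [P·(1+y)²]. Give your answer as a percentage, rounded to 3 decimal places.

+5.312%

With y = 0.03:
  t   CF        PV=CF/(1+0.03)^t    t·PV        t(t+1)·PV
  1       725.00       703.8835       703.8835       1,407.7670
  2       725.00       683.3820     1,366.7641       4,100.2922
  3       725.00       663.4777     1,990.4331       7,961.7324
  4       725.00       644.1531     2,576.6124      12,883.0622
  5       725.00       625.3914     3,126.9568      18,761.7411
  6       725.00       607.1761     3,643.0565      25,501.3956
  7    10,725.00     8,720.4065    61,042.8452     488,342.7617
  Σ                 12,647.8703    74,450.5517     558,958.7522
P = 12,647.8703; D_Mac = 5.88641 yrs; D_mod = 5.71496 yrs; C = 41.65699.
Duration effect: -5.71496 × (-0.009) = +0.051435
Convexity effect: 0.5 × 41.65699 × (-0.009)² = +0.0016871
ΔP/P ≈ +0.051435 + 0.0016871 = +0.053122 = +5.3122%.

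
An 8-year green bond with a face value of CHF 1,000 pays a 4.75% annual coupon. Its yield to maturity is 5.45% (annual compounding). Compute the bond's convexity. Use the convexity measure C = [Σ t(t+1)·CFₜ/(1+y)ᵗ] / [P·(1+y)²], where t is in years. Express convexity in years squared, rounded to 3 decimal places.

With y = 0.0545:
  t   CF        PV=CF/(1+0.0545)^t    t·PV        t(t+1)·PV
  1        47.50        45.0450        45.0450          90.0901
  2        47.50        42.7170        85.4339         256.3018
  3        47.50        40.5092       121.5277         486.1106
  4        47.50        38.4156       153.6623         768.3114
  5        47.50        36.4301       182.1506       1,092.9038
  6        47.50        34.5473       207.2838       1,450.9866
  7        47.50        32.7618       229.3325       1,834.6598
  8     1,047.50       685.1432     5,481.1457      49,330.3112
  Σ                    955.5692     6,505.5815      55,309.6754
P = 955.5692.
Convexity = Σ t(t+1)·PV / [P·(1+y)²] = 55,309.6754 / (955.5692 × 1.111970) = 52.05300.

52.053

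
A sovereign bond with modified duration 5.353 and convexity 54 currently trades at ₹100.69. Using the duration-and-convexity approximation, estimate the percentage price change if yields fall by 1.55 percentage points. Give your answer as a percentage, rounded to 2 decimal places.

Duration effect: -D_mod·Δy = -5.353 × (-0.0155) = +0.0829715
Convexity effect: ½·C·(Δy)² = 0.5 × 54 × (-0.0155)² = +0.00648675
ΔP/P ≈ +0.0829715 + 0.00648675 = +0.08945825
= +8.945825%.

+8.95%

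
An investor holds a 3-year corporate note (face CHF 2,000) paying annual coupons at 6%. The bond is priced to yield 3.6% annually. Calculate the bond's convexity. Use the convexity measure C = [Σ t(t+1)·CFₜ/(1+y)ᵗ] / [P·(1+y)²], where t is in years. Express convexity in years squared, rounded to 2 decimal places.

10.38

With y = 0.036:
  t   CF        PV=CF/(1+0.036)^t    t·PV        t(t+1)·PV
  1       120.00       115.8301       115.8301         231.6602
  2       120.00       111.8051       223.6103         670.8308
  3     2,120.00     1,906.5869     5,719.7606      22,879.0423
  Σ                  2,134.2221     6,059.2009      23,781.5333
P = 2,134.2221.
Convexity = Σ t(t+1)·PV / [P·(1+y)²] = 23,781.5333 / (2,134.2221 × 1.073296) = 10.38199.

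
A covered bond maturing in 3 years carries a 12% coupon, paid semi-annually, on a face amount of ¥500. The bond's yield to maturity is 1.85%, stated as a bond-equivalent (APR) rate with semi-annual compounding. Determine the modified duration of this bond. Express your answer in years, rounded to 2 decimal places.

2.64 years

Periodic yield y = 0.00925. First find Macaulay duration:
  t   CF        PV=CF/(1+0.00925)^t    t·PV
  1        30.00        29.7250        29.7250
  2        30.00        29.4526        58.9052
  3        30.00        29.1827        87.5480
  4        30.00        28.9152       115.6608
  5        30.00        28.6502       143.2509
  6       530.00       501.5143     3,009.0858
  Σ                    647.4400     3,444.1758
P = 647.4400; Macaulay duration = 3,444.1758 / 647.4400 = 5.31968 half-year periods = 2.65984 years.
Modified duration = D_Mac / (1 + y) = 2.65984 / 1.00925 = 2.63546 years.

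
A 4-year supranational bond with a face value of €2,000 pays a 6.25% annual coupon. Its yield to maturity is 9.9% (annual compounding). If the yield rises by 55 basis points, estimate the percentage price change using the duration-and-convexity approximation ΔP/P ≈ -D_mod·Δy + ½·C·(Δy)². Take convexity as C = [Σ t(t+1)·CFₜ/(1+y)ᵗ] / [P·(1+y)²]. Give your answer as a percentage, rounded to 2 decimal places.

With y = 0.099:
  t   CF        PV=CF/(1+0.099)^t    t·PV        t(t+1)·PV
  1       125.00       113.7398       113.7398         227.4795
  2       125.00       103.4939       206.9877         620.9632
  3       125.00        94.1709       282.5128       1,130.0514
  4     2,125.00     1,456.6934     5,826.7738      29,133.8688
  Σ                  1,768.0980     6,430.0141      31,112.3629
P = 1,768.0980; D_Mac = 3.63668 yrs; D_mod = 3.30908 yrs; C = 14.56905.
Duration effect: -3.30908 × (+0.0055) = -0.018200
Convexity effect: 0.5 × 14.56905 × (0.0055)² = +0.0002204
ΔP/P ≈ -0.018200 + 0.0002204 = -0.017980 = -1.7980%.

-1.80%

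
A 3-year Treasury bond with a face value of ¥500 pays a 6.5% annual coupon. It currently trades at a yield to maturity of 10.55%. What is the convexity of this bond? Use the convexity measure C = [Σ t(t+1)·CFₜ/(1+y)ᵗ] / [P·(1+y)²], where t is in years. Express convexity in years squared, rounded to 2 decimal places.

8.99

With y = 0.1055:
  t   CF        PV=CF/(1+0.1055)^t    t·PV        t(t+1)·PV
  1        32.50        29.3985        29.3985          58.7969
  2        32.50        26.5929        53.1858         159.5575
  3       532.50       394.1335     1,182.4006       4,729.6022
  Σ                    450.1249     1,264.9848       4,947.9566
P = 450.1249.
Convexity = Σ t(t+1)·PV / [P·(1+y)²] = 4,947.9566 / (450.1249 × 1.222130) = 8.99447.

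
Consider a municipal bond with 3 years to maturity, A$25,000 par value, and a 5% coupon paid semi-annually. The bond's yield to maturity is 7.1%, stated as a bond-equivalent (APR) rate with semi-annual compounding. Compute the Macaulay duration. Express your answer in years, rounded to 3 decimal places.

Periodic yield y = 0.0355. Discount each cash flow and weight by its period:
  t   CF        PV=CF/(1+0.0355)^t    t·PV
  1       625.00       603.5732       603.5732
  2       625.00       582.8809     1,165.7618
  3       625.00       562.8980     1,688.6940
  4       625.00       543.6002     2,174.4008
  5       625.00       524.9640     2,624.8199
  6    25,625.00    20,785.6330   124,713.7979
  Σ                 23,603.5492   132,971.0475
Price P = Σ PV = 23,603.5492.
Macaulay duration = Σ(t·PV) / P = 132,971.0475 / 23,603.5492 = 5.63352 half-year periods.
In years: 5.63352 / 2 = 2.81676 years.

2.817 years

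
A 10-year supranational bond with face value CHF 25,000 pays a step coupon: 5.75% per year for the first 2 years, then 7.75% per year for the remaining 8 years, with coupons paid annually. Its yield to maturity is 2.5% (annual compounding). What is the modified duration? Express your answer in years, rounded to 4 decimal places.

7.7908 years

Periodic yield y = 0.025. First find Macaulay duration:
  t   CF        PV=CF/(1+0.025)^t    t·PV
  1     1,437.50     1,402.4390     1,402.4390
  2     1,437.50     1,368.2332     2,736.4664
  3     1,937.50     1,799.1614     5,397.4841
  4     1,937.50     1,755.2794     7,021.1175
  5     1,937.50     1,712.4677     8,562.3384
  6     1,937.50     1,670.7002    10,024.2011
  7     1,937.50     1,629.9514    11,409.6598
  8     1,937.50     1,590.1965    12,721.5718
  9     1,937.50     1,551.4112    13,962.7008
  10   26,937.50    21,043.5319   210,435.3195
  Σ                 35,523.3718   283,673.2983
P = 35,523.3718; Macaulay duration = 283,673.2983 / 35,523.3718 = 7.98554 years.
Modified duration = D_Mac / (1 + y) = 7.98554 / 1.025 = 7.79077 years.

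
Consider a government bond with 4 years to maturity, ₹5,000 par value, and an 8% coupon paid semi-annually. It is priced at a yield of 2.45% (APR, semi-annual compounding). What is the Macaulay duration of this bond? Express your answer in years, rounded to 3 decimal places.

3.554 years

Periodic yield y = 0.01225. Discount each cash flow and weight by its period:
  t   CF        PV=CF/(1+0.01225)^t    t·PV
  1       200.00       197.5796       197.5796
  2       200.00       195.1886       390.3772
  3       200.00       192.8265       578.4794
  4       200.00       190.4929       761.9717
  5       200.00       188.1876       940.9381
  6       200.00       185.9102     1,115.4614
  7       200.00       183.6604     1,285.6227
  8     5,200.00     4,717.3822    37,739.0573
  Σ                  6,051.2280    43,009.4874
Price P = Σ PV = 6,051.2280.
Macaulay duration = Σ(t·PV) / P = 43,009.4874 / 6,051.2280 = 7.10756 half-year periods.
In years: 7.10756 / 2 = 3.55378 years.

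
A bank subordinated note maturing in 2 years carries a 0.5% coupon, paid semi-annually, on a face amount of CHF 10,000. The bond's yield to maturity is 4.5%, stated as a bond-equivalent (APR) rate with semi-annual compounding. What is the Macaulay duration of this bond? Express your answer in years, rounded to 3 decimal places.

1.992 years

Periodic yield y = 0.0225. Discount each cash flow and weight by its period:
  t   CF        PV=CF/(1+0.0225)^t    t·PV
  1        25.00        24.4499        24.4499
  2        25.00        23.9119        47.8237
  3        25.00        23.3857        70.1570
  4    10,025.00     9,171.3045    36,685.2181
  Σ                  9,243.0520    36,827.6488
Price P = Σ PV = 9,243.0520.
Macaulay duration = Σ(t·PV) / P = 36,827.6488 / 9,243.0520 = 3.98436 half-year periods.
In years: 3.98436 / 2 = 1.99218 years.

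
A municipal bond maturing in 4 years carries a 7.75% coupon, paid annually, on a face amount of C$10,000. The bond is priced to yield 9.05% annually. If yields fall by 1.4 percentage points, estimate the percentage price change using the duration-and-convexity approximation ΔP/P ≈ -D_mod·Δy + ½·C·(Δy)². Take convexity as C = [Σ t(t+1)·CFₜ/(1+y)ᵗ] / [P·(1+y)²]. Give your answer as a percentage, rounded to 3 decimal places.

With y = 0.0905:
  t   CF        PV=CF/(1+0.0905)^t    t·PV        t(t+1)·PV
  1       775.00       710.6832       710.6832       1,421.3663
  2       775.00       651.7040     1,303.4079       3,910.2238
  3       775.00       597.6194     1,792.8582       7,171.4329
  4    10,775.00     7,619.2917    30,477.1667     152,385.8335
  Σ                  9,579.2982    34,284.1160     164,888.8565
P = 9,579.2982; D_Mac = 3.57898 yrs; D_mod = 3.28196 yrs; C = 14.47459.
Duration effect: -3.28196 × (-0.014) = +0.045947
Convexity effect: 0.5 × 14.47459 × (-0.014)² = +0.0014185
ΔP/P ≈ +0.045947 + 0.0014185 = +0.047366 = +4.7366%.

+4.737%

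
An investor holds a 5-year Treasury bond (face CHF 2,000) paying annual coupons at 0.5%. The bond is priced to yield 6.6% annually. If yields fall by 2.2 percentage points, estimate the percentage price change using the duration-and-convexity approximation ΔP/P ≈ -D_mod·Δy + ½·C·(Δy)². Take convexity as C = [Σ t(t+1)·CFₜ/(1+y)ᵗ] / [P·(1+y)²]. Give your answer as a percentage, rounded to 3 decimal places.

With y = 0.066:
  t   CF        PV=CF/(1+0.066)^t    t·PV        t(t+1)·PV
  1        10.00         9.3809         9.3809          18.7617
  2        10.00         8.8001        17.6001          52.8004
  3        10.00         8.2552        24.7656          99.0626
  4        10.00         7.7441        30.9764         154.8821
  5     2,010.00     1,460.1922     7,300.9612      43,805.7670
  Σ                  1,494.3725     7,383.6842      44,131.2737
P = 1,494.3725; D_Mac = 4.94099 yrs; D_mod = 4.63508 yrs; C = 25.98802.
Duration effect: -4.63508 × (-0.022) = +0.101972
Convexity effect: 0.5 × 25.98802 × (-0.022)² = +0.0062891
ΔP/P ≈ +0.101972 + 0.0062891 = +0.108261 = +10.8261%.

+10.826%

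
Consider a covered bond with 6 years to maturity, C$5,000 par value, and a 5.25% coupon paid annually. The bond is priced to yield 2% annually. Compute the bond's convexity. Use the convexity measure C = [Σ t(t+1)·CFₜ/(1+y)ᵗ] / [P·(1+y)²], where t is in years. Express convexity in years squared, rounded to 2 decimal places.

With y = 0.02:
  t   CF        PV=CF/(1+0.02)^t    t·PV        t(t+1)·PV
  1       262.50       257.3529       257.3529         514.7059
  2       262.50       252.3068       504.6136       1,513.8408
  3       262.50       247.3596       742.0788       2,968.3154
  4       262.50       242.5094       970.0377       4,850.1885
  5       262.50       237.7543     1,188.7717       7,132.6301
  6     5,262.50     4,672.9494    28,037.6964     196,263.8747
  Σ                  5,910.2325    31,700.5512     213,243.5554
P = 5,910.2325.
Convexity = Σ t(t+1)·PV / [P·(1+y)²] = 213,243.5554 / (5,910.2325 × 1.040400) = 34.67935.

34.68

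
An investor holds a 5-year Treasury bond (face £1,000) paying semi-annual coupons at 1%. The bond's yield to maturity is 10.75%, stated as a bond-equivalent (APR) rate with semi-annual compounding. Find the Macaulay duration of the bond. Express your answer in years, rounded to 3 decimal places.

Periodic yield y = 0.05375. Discount each cash flow and weight by its period:
  t   CF        PV=CF/(1+0.05375)^t    t·PV
  1         5.00         4.7450         4.7450
  2         5.00         4.5029         9.0059
  3         5.00         4.2732        12.8197
  4         5.00         4.0553        16.2211
  5         5.00         3.8484        19.2421
  6         5.00         3.6521        21.9127
  7         5.00         3.4658        24.2608
  8         5.00         3.2890        26.3123
  9         5.00         3.1213        28.0915
  10    1,005.00       595.3744     5,953.7444
  Σ                    630.3275     6,116.3553
Price P = Σ PV = 630.3275.
Macaulay duration = Σ(t·PV) / P = 6,116.3553 / 630.3275 = 9.70346 half-year periods.
In years: 9.70346 / 2 = 4.85173 years.

4.852 years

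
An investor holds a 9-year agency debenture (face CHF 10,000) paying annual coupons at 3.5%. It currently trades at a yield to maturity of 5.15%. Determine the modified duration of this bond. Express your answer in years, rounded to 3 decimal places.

Periodic yield y = 0.0515. First find Macaulay duration:
  t   CF        PV=CF/(1+0.0515)^t    t·PV
  1       350.00       332.8578       332.8578
  2       350.00       316.5552       633.1105
  3       350.00       301.0511       903.1533
  4       350.00       286.3063     1,145.2253
  5       350.00       272.2837     1,361.4185
  6       350.00       258.9479     1,553.6874
  7       350.00       246.2652     1,723.8566
  8       350.00       234.2037     1,873.6299
  9    10,350.00     6,586.5328    59,278.7949
  Σ                  8,835.0038    68,805.7342
P = 8,835.0038; Macaulay duration = 68,805.7342 / 8,835.0038 = 7.78786 years.
Modified duration = D_Mac / (1 + y) = 7.78786 / 1.0515 = 7.40642 years.

7.406 years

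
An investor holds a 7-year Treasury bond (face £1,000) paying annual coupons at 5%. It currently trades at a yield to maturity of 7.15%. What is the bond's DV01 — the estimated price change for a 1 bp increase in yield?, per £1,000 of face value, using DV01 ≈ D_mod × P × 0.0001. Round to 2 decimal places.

£0.50

Periodic yield y = 0.0715.
  t   CF        PV=CF/(1+0.0715)^t    t·PV
  1        50.00        46.6636        46.6636
  2        50.00        43.5497        87.0995
  3        50.00        40.6437       121.9312
  4        50.00        37.9316       151.7264
  5        50.00        35.4005       177.0024
  6        50.00        33.0382       198.2295
  7     1,050.00       647.5064     4,532.5449
  Σ                    884.7338     5,315.1974
P = 884.7338; D_Mac = 6.00768 yrs; D_mod = 5.60679 yrs.
DV01 ≈ 5.60679 × 884.7338 × 0.0001 = 0.496052.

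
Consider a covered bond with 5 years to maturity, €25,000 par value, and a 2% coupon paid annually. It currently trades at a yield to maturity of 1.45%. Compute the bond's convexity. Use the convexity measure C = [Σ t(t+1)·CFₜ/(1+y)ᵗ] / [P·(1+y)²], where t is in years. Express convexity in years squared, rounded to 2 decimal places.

27.68

With y = 0.0145:
  t   CF        PV=CF/(1+0.0145)^t    t·PV        t(t+1)·PV
  1       500.00       492.8536       492.8536         985.7072
  2       500.00       485.8094       971.6188       2,914.8563
  3       500.00       478.8658     1,436.5975       5,746.3900
  4       500.00       472.0215     1,888.0861       9,440.4304
  5    25,500.00    23,729.0266   118,645.1331     711,870.7987
  Σ                 25,658.5770   123,434.2891     730,958.1826
P = 25,658.5770.
Convexity = Σ t(t+1)·PV / [P·(1+y)²] = 730,958.1826 / (25,658.5770 × 1.029210) = 27.67935.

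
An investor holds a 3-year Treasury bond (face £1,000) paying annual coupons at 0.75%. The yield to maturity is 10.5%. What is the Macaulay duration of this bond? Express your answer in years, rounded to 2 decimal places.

2.97 years

Periodic yield y = 0.105. Discount each cash flow and weight by its year:
  t   CF        PV=CF/(1+0.105)^t    t·PV
  1         7.50         6.7873         6.7873
  2         7.50         6.1424        12.2848
  3     1,007.50       746.7208     2,240.1623
  Σ                    759.6505     2,259.2343
Price P = Σ PV = 759.6505.
Macaulay duration = Σ(t·PV) / P = 2,259.2343 / 759.6505 = 2.97404 years.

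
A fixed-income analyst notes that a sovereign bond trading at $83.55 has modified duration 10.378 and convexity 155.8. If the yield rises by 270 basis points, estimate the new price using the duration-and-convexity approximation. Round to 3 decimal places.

$64.884

Duration effect: -D_mod·Δy = -10.378 × (+0.027) = -0.280206
Convexity effect: ½·C·(Δy)² = 0.5 × 155.8 × (0.027)² = +0.0567891
ΔP/P ≈ -0.280206 + 0.0567891 = -0.2234169
New price ≈ 83.55 × (1 - 0.2234169) = 64.883518005.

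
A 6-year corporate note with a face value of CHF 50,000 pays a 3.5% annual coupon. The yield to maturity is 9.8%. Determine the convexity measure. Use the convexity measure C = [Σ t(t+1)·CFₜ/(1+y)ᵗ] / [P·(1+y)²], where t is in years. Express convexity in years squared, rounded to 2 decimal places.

30.36

With y = 0.098:
  t   CF        PV=CF/(1+0.098)^t    t·PV        t(t+1)·PV
  1     1,750.00     1,593.8069     1,593.8069       3,187.6138
  2     1,750.00     1,451.5546     2,903.1091       8,709.3274
  3     1,750.00     1,321.9987     3,965.9961      15,863.9844
  4     1,750.00     1,204.0061     4,816.0244      24,080.1221
  5     1,750.00     1,096.5447     5,482.7236      32,896.3416
  6    51,750.00    29,532.2349   177,193.4091   1,240,353.8638
  Σ                 36,200.1459   195,955.0693   1,325,091.2531
P = 36,200.1459.
Convexity = Σ t(t+1)·PV / [P·(1+y)²] = 1,325,091.2531 / (36,200.1459 × 1.205604) = 30.36203.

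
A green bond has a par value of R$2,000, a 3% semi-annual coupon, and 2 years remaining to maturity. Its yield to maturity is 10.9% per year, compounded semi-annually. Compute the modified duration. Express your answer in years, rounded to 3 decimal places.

1.851 years

Periodic yield y = 0.0545. First find Macaulay duration:
  t   CF        PV=CF/(1+0.0545)^t    t·PV
  1        30.00        28.4495        28.4495
  2        30.00        26.9791        53.9583
  3        30.00        25.5848        76.7543
  4     2,030.00     1,641.7601     6,567.0405
  Σ                  1,722.7735     6,726.2026
P = 1,722.7735; Macaulay duration = 6,726.2026 / 1,722.7735 = 3.90429 half-year periods = 1.95214 years.
Modified duration = D_Mac / (1 + y) = 1.95214 / 1.0545 = 1.85125 years.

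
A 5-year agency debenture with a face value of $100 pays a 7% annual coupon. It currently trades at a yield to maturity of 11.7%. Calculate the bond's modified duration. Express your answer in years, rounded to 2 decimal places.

3.87 years

Periodic yield y = 0.117. First find Macaulay duration:
  t   CF        PV=CF/(1+0.117)^t    t·PV
  1         7.00         6.2668         6.2668
  2         7.00         5.6104        11.2207
  3         7.00         5.0227        15.0681
  4         7.00         4.4966        17.9864
  5       107.00        61.5344       307.6720
  Σ                     82.9309       358.2141
P = 82.9309; Macaulay duration = 358.2141 / 82.9309 = 4.31943 years.
Modified duration = D_Mac / (1 + y) = 4.31943 / 1.117 = 3.86699 years.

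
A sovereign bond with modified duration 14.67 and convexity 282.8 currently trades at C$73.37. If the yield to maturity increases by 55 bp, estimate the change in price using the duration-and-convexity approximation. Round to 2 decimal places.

-C$5.61

Duration effect: -D_mod·Δy = -14.67 × (+0.0055) = -0.080685
Convexity effect: ½·C·(Δy)² = 0.5 × 282.8 × (0.0055)² = +0.00427735
ΔP/P ≈ -0.080685 + 0.00427735 = -0.07640765
ΔP ≈ 73.37 × (-0.07640765) = -5.6060292805.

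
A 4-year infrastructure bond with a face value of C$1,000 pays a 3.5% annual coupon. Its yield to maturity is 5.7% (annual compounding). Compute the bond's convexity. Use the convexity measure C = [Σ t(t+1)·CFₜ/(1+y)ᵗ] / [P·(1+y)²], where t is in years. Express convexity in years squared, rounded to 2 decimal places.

16.67

With y = 0.057:
  t   CF        PV=CF/(1+0.057)^t    t·PV        t(t+1)·PV
  1        35.00        33.1126        33.1126          66.2252
  2        35.00        31.3269        62.6539         187.9617
  3        35.00        29.6376        88.9128         355.6512
  4     1,035.00       829.1639     3,316.6557      16,583.2786
  Σ                    923.2411     3,501.3350      17,193.1167
P = 923.2411.
Convexity = Σ t(t+1)·PV / [P·(1+y)²] = 17,193.1167 / (923.2411 × 1.117249) = 16.66823.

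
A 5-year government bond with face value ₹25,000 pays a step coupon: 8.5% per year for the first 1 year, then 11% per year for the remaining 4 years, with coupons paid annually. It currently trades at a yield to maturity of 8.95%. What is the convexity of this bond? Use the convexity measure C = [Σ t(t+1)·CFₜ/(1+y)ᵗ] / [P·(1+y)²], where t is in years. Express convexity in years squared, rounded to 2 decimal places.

With y = 0.0895:
  t   CF        PV=CF/(1+0.0895)^t    t·PV        t(t+1)·PV
  1     2,125.00     1,950.4360     1,950.4360       3,900.8720
  2     2,750.00     2,316.7449     4,633.4899      13,900.4697
  3     2,750.00     2,126.4295     6,379.2885      25,517.1541
  4     2,750.00     1,951.7481     7,806.9922      39,034.9611
  5    27,750.00    18,077.0190    90,385.0950     542,310.5701
  Σ                 26,422.3775   111,155.3016     624,664.0269
P = 26,422.3775.
Convexity = Σ t(t+1)·PV / [P·(1+y)²] = 624,664.0269 / (26,422.3775 × 1.187010) = 19.91683.

19.92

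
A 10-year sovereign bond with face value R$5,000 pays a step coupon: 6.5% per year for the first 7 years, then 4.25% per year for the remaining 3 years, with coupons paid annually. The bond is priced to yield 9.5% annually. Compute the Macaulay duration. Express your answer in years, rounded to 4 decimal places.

Periodic yield y = 0.095. Discount each cash flow and weight by its year:
  t   CF        PV=CF/(1+0.095)^t    t·PV
  1       325.00       296.8037       296.8037
  2       325.00       271.0536       542.1071
  3       325.00       247.5375       742.6125
  4       325.00       226.0616       904.2466
  5       325.00       206.4490     1,032.2450
  6       325.00       188.5379     1,131.2273
  7       325.00       172.1807     1,205.2651
  8       212.50       102.8125       822.5001
  9       212.50        93.8927       845.0344
  10    5,212.50     2,103.3177    21,033.1770
  Σ                  3,908.6469    28,555.2187
Price P = Σ PV = 3,908.6469.
Macaulay duration = Σ(t·PV) / P = 28,555.2187 / 3,908.6469 = 7.30565 years.

7.3057 years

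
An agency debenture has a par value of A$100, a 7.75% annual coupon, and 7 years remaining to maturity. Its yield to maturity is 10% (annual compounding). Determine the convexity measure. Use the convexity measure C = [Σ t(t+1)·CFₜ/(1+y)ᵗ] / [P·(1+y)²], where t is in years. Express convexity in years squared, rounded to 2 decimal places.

With y = 0.1:
  t   CF        PV=CF/(1+0.1)^t    t·PV        t(t+1)·PV
  1         7.75         7.0455         7.0455          14.0909
  2         7.75         6.4050        12.8099          38.4298
  3         7.75         5.8227        17.4681          69.8723
  4         7.75         5.2934        21.1734         105.8671
  5         7.75         4.8121        24.0607         144.3642
  6         7.75         4.3747        26.2480         183.7363
  7       107.75        55.2928       387.0495       3,096.3961
  Σ                     89.0461       495.8551       3,652.7566
P = 89.0461.
Convexity = Σ t(t+1)·PV / [P·(1+y)²] = 3,652.7566 / (89.0461 × 1.210000) = 33.90164.

33.90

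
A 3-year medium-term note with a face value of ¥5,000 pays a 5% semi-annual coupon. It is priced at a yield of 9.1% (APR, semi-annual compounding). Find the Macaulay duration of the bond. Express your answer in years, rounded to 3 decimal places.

Periodic yield y = 0.0455. Discount each cash flow and weight by its period:
  t   CF        PV=CF/(1+0.0455)^t    t·PV
  1       125.00       119.5600       119.5600
  2       125.00       114.3568       228.7136
  3       125.00       109.3800       328.1400
  4       125.00       104.6198       418.4792
  5       125.00       100.0668       500.3338
  6     5,125.00     3,924.1866    23,545.1194
  Σ                  4,472.1699    25,140.3459
Price P = Σ PV = 4,472.1699.
Macaulay duration = Σ(t·PV) / P = 25,140.3459 / 4,472.1699 = 5.62151 half-year periods.
In years: 5.62151 / 2 = 2.81075 years.

2.811 years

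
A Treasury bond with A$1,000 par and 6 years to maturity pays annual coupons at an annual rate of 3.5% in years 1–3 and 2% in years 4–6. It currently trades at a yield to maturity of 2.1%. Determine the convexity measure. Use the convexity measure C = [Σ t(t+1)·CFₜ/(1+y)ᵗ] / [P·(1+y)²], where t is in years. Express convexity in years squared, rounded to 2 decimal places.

36.42

With y = 0.021:
  t   CF        PV=CF/(1+0.021)^t    t·PV        t(t+1)·PV
  1        35.00        34.2801        34.2801          68.5602
  2        35.00        33.5750        67.1501         201.4502
  3        35.00        32.8845        98.6534         394.6136
  4        20.00        18.4046        73.6185         368.0925
  5        20.00        18.0261        90.1304         540.7824
  6     1,020.00       900.4212     5,402.5273      37,817.6911
  Σ                  1,037.5915     5,766.3598      39,391.1901
P = 1,037.5915.
Convexity = Σ t(t+1)·PV / [P·(1+y)²] = 39,391.1901 / (1,037.5915 × 1.042441) = 36.41843.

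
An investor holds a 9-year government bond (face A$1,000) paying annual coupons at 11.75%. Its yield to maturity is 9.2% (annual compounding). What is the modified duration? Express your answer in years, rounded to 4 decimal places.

5.6967 years

Periodic yield y = 0.092. First find Macaulay duration:
  t   CF        PV=CF/(1+0.092)^t    t·PV
  1       117.50       107.6007       107.6007
  2       117.50        98.5355       197.0709
  3       117.50        90.2339       270.7018
  4       117.50        82.6318       330.5273
  5       117.50        75.6702       378.3508
  6       117.50        69.2950       415.7701
  7       117.50        63.4570       444.1989
  8       117.50        58.1108       464.8863
  9     1,117.50       506.1087     4,554.9781
  Σ                  1,151.6436     7,164.0850
P = 1,151.6436; Macaulay duration = 7,164.0850 / 1,151.6436 = 6.22075 years.
Modified duration = D_Mac / (1 + y) = 6.22075 / 1.092 = 5.69666 years.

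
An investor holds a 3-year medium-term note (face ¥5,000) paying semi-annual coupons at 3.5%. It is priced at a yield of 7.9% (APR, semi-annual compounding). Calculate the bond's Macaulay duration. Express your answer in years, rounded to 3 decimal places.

Periodic yield y = 0.0395. Discount each cash flow and weight by its period:
  t   CF        PV=CF/(1+0.0395)^t    t·PV
  1        87.50        84.1751        84.1751
  2        87.50        80.9765       161.9530
  3        87.50        77.8995       233.6984
  4        87.50        74.9394       299.7575
  5        87.50        72.0918       360.4588
  6     5,087.50     4,032.3429    24,194.0576
  Σ                  4,422.4251    25,334.1004
Price P = Σ PV = 4,422.4251.
Macaulay duration = Σ(t·PV) / P = 25,334.1004 / 4,422.4251 = 5.72855 half-year periods.
In years: 5.72855 / 2 = 2.86428 years.

2.864 years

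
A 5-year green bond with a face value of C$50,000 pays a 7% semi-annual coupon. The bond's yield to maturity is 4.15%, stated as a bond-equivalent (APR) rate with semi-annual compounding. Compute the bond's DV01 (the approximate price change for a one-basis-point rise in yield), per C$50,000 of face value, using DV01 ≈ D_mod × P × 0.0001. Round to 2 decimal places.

C$24.03

Periodic yield y = 0.02075.
  t   CF        PV=CF/(1+0.02075)^t    t·PV
  1     1,750.00     1,714.4257     1,714.4257
  2     1,750.00     1,679.5745     3,359.1490
  3     1,750.00     1,645.4318     4,936.2954
  4     1,750.00     1,611.9831     6,447.9325
  5     1,750.00     1,579.2144     7,896.0722
  6     1,750.00     1,547.1119     9,282.6712
  7     1,750.00     1,515.6619    10,609.6332
  8     1,750.00     1,484.8512    11,878.8098
  9     1,750.00     1,454.6669    13,092.0019
  10   51,750.00    42,142.1286   421,421.2861
  Σ                 56,375.0500   490,638.2769
P = 56,375.0500; D_Mac = 8.70311 half-year periods = 4.35156 yrs; D_mod = 4.26310 yrs.
DV01 ≈ 4.26310 × 56,375.0500 × 0.0001 = 24.033224.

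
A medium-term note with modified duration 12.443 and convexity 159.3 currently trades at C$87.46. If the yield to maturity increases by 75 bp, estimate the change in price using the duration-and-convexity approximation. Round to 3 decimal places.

Duration effect: -D_mod·Δy = -12.443 × (+0.0075) = -0.0933225
Convexity effect: ½·C·(Δy)² = 0.5 × 159.3 × (0.0075)² = +0.0044803125
ΔP/P ≈ -0.0933225 + 0.0044803125 = -0.0888421875
ΔP ≈ 87.46 × (-0.0888421875) = -7.77013771875.

-C$7.770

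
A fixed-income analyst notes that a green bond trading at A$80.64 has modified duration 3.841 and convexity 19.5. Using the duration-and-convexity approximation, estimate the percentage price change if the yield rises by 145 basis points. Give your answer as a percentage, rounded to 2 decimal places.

-5.36%

Duration effect: -D_mod·Δy = -3.841 × (+0.0145) = -0.0556945
Convexity effect: ½·C·(Δy)² = 0.5 × 19.5 × (0.0145)² = +0.0020499375
ΔP/P ≈ -0.0556945 + 0.0020499375 = -0.0536445625
= -5.36445625%.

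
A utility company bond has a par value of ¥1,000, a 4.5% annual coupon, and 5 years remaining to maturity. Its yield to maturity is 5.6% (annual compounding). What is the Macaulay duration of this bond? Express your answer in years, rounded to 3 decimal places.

4.576 years

Periodic yield y = 0.056. Discount each cash flow and weight by its year:
  t   CF        PV=CF/(1+0.056)^t    t·PV
  1        45.00        42.6136        42.6136
  2        45.00        40.3538        80.7076
  3        45.00        38.2138       114.6415
  4        45.00        36.1874       144.7494
  5     1,045.00       795.7867     3,978.9337
  Σ                    953.1554     4,361.6460
Price P = Σ PV = 953.1554.
Macaulay duration = Σ(t·PV) / P = 4,361.6460 / 953.1554 = 4.57601 years.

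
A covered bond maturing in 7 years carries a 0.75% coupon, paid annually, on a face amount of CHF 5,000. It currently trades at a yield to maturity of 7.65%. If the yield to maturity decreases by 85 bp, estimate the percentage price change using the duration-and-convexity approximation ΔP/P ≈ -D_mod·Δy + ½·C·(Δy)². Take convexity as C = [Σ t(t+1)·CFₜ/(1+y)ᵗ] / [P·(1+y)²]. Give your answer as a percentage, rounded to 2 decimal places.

+5.53%

With y = 0.0765:
  t   CF        PV=CF/(1+0.0765)^t    t·PV        t(t+1)·PV
  1        37.50        34.8351        34.8351          69.6702
  2        37.50        32.3596        64.7192         194.1576
  3        37.50        30.0600        90.1800         360.7202
  4        37.50        27.9238       111.6954         558.4768
  5        37.50        25.9395       129.6973         778.1841
  6        37.50        24.0961       144.5767       1,012.0369
  7     5,037.50     3,006.8850    21,048.1951     168,385.5606
  Σ                  3,182.0992    21,623.8988     171,358.8064
P = 3,182.0992; D_Mac = 6.79548 yrs; D_mod = 6.31257 yrs; C = 46.46914.
Duration effect: -6.31257 × (-0.0085) = +0.053657
Convexity effect: 0.5 × 46.46914 × (-0.0085)² = +0.0016787
ΔP/P ≈ +0.053657 + 0.0016787 = +0.055336 = +5.5336%.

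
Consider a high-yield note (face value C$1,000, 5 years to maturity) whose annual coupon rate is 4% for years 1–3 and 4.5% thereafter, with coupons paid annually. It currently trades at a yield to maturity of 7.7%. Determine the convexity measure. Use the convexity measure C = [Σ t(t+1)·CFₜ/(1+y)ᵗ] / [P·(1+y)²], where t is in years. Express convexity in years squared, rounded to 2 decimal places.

23.07

With y = 0.077:
  t   CF        PV=CF/(1+0.077)^t    t·PV        t(t+1)·PV
  1        40.00        37.1402        37.1402          74.2804
  2        40.00        34.4849        68.9697         206.9092
  3        40.00        32.0194        96.0581         384.2325
  4        45.00        33.4464       133.7857         668.9285
  5     1,045.00       721.1702     3,605.8510      21,635.1061
  Σ                    858.2611     3,941.8048      22,969.4567
P = 858.2611.
Convexity = Σ t(t+1)·PV / [P·(1+y)²] = 22,969.4567 / (858.2611 × 1.159929) = 23.07278.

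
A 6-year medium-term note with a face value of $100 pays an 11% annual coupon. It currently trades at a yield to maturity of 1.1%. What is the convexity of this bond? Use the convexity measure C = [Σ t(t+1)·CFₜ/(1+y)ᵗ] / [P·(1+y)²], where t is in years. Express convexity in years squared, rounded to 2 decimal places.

With y = 0.011:
  t   CF        PV=CF/(1+0.011)^t    t·PV        t(t+1)·PV
  1        11.00        10.8803        10.8803          21.7606
  2        11.00        10.7619        21.5239          64.5716
  3        11.00        10.6448        31.9345         127.7381
  4        11.00        10.5290        42.1161         210.5805
  5        11.00        10.4145        52.0723         312.4339
  6       111.00       103.9480       623.6879       4,365.8151
  Σ                    157.1786       782.2150       5,102.8998
P = 157.1786.
Convexity = Σ t(t+1)·PV / [P·(1+y)²] = 5,102.8998 / (157.1786 × 1.022121) = 31.76299.

31.76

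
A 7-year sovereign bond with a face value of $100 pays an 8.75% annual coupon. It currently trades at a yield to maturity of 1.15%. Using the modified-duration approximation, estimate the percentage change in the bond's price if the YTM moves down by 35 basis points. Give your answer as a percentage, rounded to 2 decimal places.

Periodic yield y = 0.0115. Modified duration first:
  t   CF        PV=CF/(1+0.0115)^t    t·PV
  1         8.75         8.6505         8.6505
  2         8.75         8.5522        17.1043
  3         8.75         8.4549        25.3648
  4         8.75         8.3588        33.4352
  5         8.75         8.2638        41.3189
  6         8.75         8.1698        49.0189
  7       108.75       100.3848       702.6938
  Σ                    150.8349       877.5865
P = 150.8349; D_Mac = 5.81819 yrs; D_mod = 5.81819/(1+0.0115) = 5.75205 yrs.
ΔP/P ≈ -D_mod · Δy = -5.75205 × (-0.0035) = +0.020132 = +2.0132%.

+2.01%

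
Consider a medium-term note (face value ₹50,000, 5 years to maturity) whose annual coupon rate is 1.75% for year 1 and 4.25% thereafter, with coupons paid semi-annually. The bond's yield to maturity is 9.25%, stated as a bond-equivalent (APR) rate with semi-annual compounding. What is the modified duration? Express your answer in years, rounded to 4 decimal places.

4.4020 years

Periodic yield y = 0.04625. First find Macaulay duration:
  t   CF        PV=CF/(1+0.04625)^t    t·PV
  1       437.50       418.1601       418.1601
  2       437.50       399.6751       799.3502
  3     1,062.50       927.7320     2,783.1959
  4     1,062.50       886.7211     3,546.8845
  5     1,062.50       847.5232     4,237.6159
  6     1,062.50       810.0580     4,860.3480
  7     1,062.50       774.2490     5,419.7429
  8     1,062.50       740.0229     5,920.1834
  9     1,062.50       707.3098     6,365.7886
  10   51,062.50    32,489.8244   324,898.2438
  Σ                 39,001.2756   359,249.5132
P = 39,001.2756; Macaulay duration = 359,249.5132 / 39,001.2756 = 9.21122 half-year periods = 4.60561 years.
Modified duration = D_Mac / (1 + y) = 4.60561 / 1.04625 = 4.40202 years.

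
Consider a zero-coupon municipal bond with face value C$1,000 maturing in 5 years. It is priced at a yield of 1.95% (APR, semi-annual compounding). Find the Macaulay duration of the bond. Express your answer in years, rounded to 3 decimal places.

A zero-coupon bond has a single cash flow at maturity, so its Macaulay duration equals its maturity: 5 years.
(Equivalently: 10 semi-annual periods ÷ 2 = 5 years.)

5.000 years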